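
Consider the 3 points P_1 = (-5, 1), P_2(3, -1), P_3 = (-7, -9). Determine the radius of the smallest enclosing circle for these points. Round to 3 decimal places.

Side lengths²: P_1P_2² = 68, P_1P_3² = 104, P_2P_3² = 164.
Since P_2P_3² = 164 < 104 + 68 = 172, the triangle is acute, so the smallest enclosing circle is the circumcircle.
Circumcentre = (-46/21, -100/21), r² = 18122/441.
r = √(18122/441) ≈ 6.410.

6.410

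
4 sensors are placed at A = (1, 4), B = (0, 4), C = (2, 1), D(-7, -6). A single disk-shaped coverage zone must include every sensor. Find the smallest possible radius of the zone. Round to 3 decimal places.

The minimum enclosing circle of a finite set is fixed by two of the points (as a diameter) or three (as a circumcircle).
The farthest pair is A–D with squared distance 164. The circle on this segment as diameter has centre (-3, -1) and r² = 164/4 = 41.
Check B: distance² to centre = 34 ≤ 41, so it lies inside.
All remaining points lie in this disk, and no smaller disk contains both endpoints, so this is the minimum enclosing circle.
r = √41 ≈ 6.403.

6.403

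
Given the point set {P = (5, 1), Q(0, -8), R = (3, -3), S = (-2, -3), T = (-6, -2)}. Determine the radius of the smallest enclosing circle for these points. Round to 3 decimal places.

By Welzl's lemma the MEC is supported by two points (diametrically opposite) or three points (on a circumcircle).
The minimum enclosing circle is determined by three boundary points: P, Q, T.
Their circumcentre is (-1/14, -29/14) with r² = 3445/98.
The farthest remaining point R is at distance² 1009/98 ≤ 3445/98.
r = √(3445/98) ≈ 5.929.

5.929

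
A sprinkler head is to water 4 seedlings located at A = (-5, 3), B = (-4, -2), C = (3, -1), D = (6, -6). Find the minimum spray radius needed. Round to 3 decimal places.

7.106

By Welzl's lemma the MEC is supported by two points (diametrically opposite) or three points (on a circumcircle).
The farthest pair is A–D with squared distance 202. The circle on this segment as diameter has centre (0.5, -1.5) and r² = 202/4 = 50.5.
Check B: distance² to centre = 20.5 ≤ 50.5, so it lies inside.
All remaining points lie in this disk, and no smaller disk contains both endpoints, so this is the minimum enclosing circle.
r = √(50.5) ≈ 7.106.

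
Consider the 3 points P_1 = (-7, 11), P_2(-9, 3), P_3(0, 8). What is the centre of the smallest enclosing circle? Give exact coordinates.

Side lengths²: P_1P_2² = 68, P_1P_3² = 58, P_2P_3² = 106.
Since P_2P_3² = 106 < 68 + 58 = 126, the triangle is acute, so the smallest enclosing circle is the circumcircle.
Circumcentre = (-152/31, 193/31), r² = 26129/961.
Centre = (-152/31, 193/31).

(-152/31, 193/31)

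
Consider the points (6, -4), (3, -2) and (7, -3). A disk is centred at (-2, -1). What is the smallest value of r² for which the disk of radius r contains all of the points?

85

The required radius is the distance from (-2, -1) to the farthest point.
Squared distances: 73, 26, 85.
Maximum is 85, attained at (7, -3).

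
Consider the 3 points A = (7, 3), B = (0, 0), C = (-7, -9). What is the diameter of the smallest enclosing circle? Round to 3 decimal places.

Side lengths²: AB² = 58, AC² = 340, BC² = 130.
Since AC² = 340 ≥ 130 + 58 = 188, the angle opposite AC is not acute, so the smallest enclosing circle has AC as diameter.
Centre = midpoint of AC = (0, -3), r² = 340/4 = 85.
Diameter = 2r = 2√85 ≈ 18.439.

18.439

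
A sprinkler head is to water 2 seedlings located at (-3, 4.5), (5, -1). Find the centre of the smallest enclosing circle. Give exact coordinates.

The smallest circle enclosing two points has them as diameter endpoints.
Centre = midpoint = (1, 1.75); r² = |(-3, 4.5)−(5, -1)|²/4 = 94.25/4 = 23.5625.
Centre = (1, 1.75).

(1, 1.75)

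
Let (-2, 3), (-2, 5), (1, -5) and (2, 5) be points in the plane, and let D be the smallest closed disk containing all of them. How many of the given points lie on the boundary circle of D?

3

The minimum enclosing circle is determined by three boundary points: (-2, 5), (1, -5), (2, 5).
Their circumcentre is (0, 0.15) with r² = 27.5225.
The farthest remaining point (-2, 3) is at distance² 12.1225 ≤ 27.5225.
The points at distance exactly r from the centre are (-2, 5), (1, -5), (2, 5) — 3 points.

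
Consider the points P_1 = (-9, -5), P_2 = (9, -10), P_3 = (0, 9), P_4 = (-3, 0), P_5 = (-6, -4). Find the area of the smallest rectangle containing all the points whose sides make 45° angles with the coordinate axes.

In coordinates u = x + y, v = x − y the rectangle is axis-aligned; the map (x,y)→(u,v) scales areas by 2.
u-values: -14, -1, 9, -3, -10; range = 9 − (-14) = 23.
v-values: -4, 19, -9, -3, -2; range = 19 − (-9) = 28.
Area = (23 × 28) / 2 = 322.

322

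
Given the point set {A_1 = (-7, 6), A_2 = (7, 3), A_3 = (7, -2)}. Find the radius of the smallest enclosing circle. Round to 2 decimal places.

Side lengths²: A_1A_2² = 205, A_1A_3² = 260, A_2A_3² = 25.
Since A_1A_3² = 260 ≥ 205 + 25 = 230, the angle opposite A_1A_3 is not acute, so the smallest enclosing circle has A_1A_3 as diameter.
Centre = midpoint of A_1A_3 = (0, 2), r² = 260/4 = 65.
r = √65 ≈ 8.06.

8.06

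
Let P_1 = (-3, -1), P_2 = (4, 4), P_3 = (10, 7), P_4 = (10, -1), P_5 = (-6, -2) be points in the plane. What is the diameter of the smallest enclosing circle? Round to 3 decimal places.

18.358

The minimum enclosing circle of a finite set is fixed by two of the points (as a diameter) or three (as a circumcircle).
The farthest pair is P_3–P_5 with squared distance 337. The circle on this segment as diameter has centre (2, 2.5) and r² = 337/4 = 84.25.
Check P_1: distance² to centre = 37.25 ≤ 84.25, so it lies inside.
All remaining points lie in this disk, and no smaller disk contains both endpoints, so this is the minimum enclosing circle.
Diameter = 2r = 2√(84.25) ≈ 18.358.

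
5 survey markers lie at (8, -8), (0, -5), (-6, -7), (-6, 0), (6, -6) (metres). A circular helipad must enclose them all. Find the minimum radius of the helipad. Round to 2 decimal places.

8.06

The minimum enclosing circle of a finite set is fixed by two of the points (as a diameter) or three (as a circumcircle).
The farthest pair is (8, -8)–(-6, 0) with squared distance 260. The circle on this segment as diameter has centre (1, -4) and r² = 260/4 = 65.
Check (0, -5): distance² to centre = 2 ≤ 65, so it lies inside.
All remaining points lie in this disk, and no smaller disk contains both endpoints, so this is the minimum enclosing circle.
r = √65 ≈ 8.06.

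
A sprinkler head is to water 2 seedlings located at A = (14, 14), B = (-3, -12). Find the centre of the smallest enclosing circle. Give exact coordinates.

(5.5, 1)

The smallest circle enclosing two points has them as diameter endpoints.
Centre = midpoint = (5.5, 1); r² = |AB|²/4 = 965/4 = 241.25.
Centre = (5.5, 1).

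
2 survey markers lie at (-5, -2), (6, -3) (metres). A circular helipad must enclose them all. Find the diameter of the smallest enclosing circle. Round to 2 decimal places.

11.05

The smallest circle enclosing two points has them as diameter endpoints.
Centre = midpoint = (0.5, -2.5); r² = |(-5, -2)−(6, -3)|²/4 = 122/4 = 30.5.
Diameter = 2r = 2√(30.5) ≈ 11.05.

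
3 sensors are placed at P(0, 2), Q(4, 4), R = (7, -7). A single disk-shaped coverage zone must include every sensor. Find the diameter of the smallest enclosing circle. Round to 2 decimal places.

Side lengths²: PQ² = 20, PR² = 130, QR² = 130.
Since QR² = 130 < 130 + 20 = 150, the triangle is acute, so the smallest enclosing circle is the circumcircle.
Circumcentre = (4.4, -1.8), r² = 33.8.
Diameter = 2r = 2√(33.8) ≈ 11.63.

11.63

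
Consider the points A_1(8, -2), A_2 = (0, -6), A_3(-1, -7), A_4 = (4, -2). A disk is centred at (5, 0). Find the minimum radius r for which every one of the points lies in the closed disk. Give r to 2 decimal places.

The required radius is the distance from (5, 0) to the farthest point.
Squared distances: 13, 61, 85, 5.
Maximum is 85, attained at A_3.
r = √85 ≈ 9.22.

9.22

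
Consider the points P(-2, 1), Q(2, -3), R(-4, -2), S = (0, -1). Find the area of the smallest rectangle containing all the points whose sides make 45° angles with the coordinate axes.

In coordinates u = x + y, v = x − y the rectangle is axis-aligned; the map (x,y)→(u,v) scales areas by 2.
u-values: -1, -1, -6, -1; range = -1 − (-6) = 5.
v-values: -3, 5, -2, 1; range = 5 − (-3) = 8.
Area = (5 × 8) / 2 = 20.

20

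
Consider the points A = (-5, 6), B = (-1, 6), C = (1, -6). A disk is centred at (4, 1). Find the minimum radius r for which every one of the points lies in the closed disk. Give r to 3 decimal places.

10.296

The required radius is the distance from (4, 1) to the farthest point.
Squared distances: 106, 50, 58.
Maximum is 106, attained at A.
r = √106 ≈ 10.296.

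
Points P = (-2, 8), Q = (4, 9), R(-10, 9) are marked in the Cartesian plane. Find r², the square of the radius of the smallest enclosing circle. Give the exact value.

49

Side lengths²: PQ² = 37, PR² = 65, QR² = 196.
Since QR² = 196 ≥ 65 + 37 = 102, the angle opposite QR is not acute, so the smallest enclosing circle has QR as diameter.
Centre = midpoint of QR = (-3, 9), r² = 196/4 = 49.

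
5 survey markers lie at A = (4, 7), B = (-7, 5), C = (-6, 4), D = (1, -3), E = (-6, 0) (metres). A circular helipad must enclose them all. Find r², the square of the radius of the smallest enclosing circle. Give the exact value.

13625/338

A smallest enclosing disk is always determined by at most three of the input points on its boundary.
The minimum enclosing circle is determined by three boundary points: A, B, D.
Their circumcentre is (-25/26, 79/26) with r² = 13625/338.
The farthest remaining point E is at distance² 11701/338 ≤ 13625/338.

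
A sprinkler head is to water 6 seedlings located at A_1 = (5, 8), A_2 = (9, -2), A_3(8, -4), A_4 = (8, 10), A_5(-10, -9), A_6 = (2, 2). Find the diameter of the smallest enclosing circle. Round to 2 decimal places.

26.17

The minimum enclosing circle of a finite set is fixed by two of the points (as a diameter) or three (as a circumcircle).
The farthest pair is A_4–A_5 with squared distance 685. The circle on this segment as diameter has centre (-1, 0.5) and r² = 685/4 = 171.25.
Check A_1: distance² to centre = 92.25 ≤ 171.25, so it lies inside.
All remaining points lie in this disk, and no smaller disk contains both endpoints, so this is the minimum enclosing circle.
Diameter = 2r = 2√(171.25) ≈ 26.17.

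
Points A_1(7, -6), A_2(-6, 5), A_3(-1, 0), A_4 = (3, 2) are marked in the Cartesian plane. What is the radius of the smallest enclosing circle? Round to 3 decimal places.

The minimum enclosing circle of a finite set is fixed by two of the points (as a diameter) or three (as a circumcircle).
The farthest pair is A_1–A_2 with squared distance 290. The circle on this segment as diameter has centre (0.5, -0.5) and r² = 290/4 = 72.5.
Check A_3: distance² to centre = 2.5 ≤ 72.5, so it lies inside.
All remaining points lie in this disk, and no smaller disk contains both endpoints, so this is the minimum enclosing circle.
r = √(72.5) ≈ 8.515.

8.515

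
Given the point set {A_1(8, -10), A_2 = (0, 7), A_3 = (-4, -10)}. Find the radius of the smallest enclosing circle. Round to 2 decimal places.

Side lengths²: A_1A_2² = 353, A_1A_3² = 144, A_2A_3² = 305.
Since A_1A_2² = 353 < 305 + 144 = 449, the triangle is acute, so the smallest enclosing circle is the circumcircle.
Circumcentre = (2, -83/34), r² = 107665/1156.
r = √(107665/1156) ≈ 9.65.

9.65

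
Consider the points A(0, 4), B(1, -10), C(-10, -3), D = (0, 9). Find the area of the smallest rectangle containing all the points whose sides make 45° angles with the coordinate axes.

220

In coordinates u = x + y, v = x − y the rectangle is axis-aligned; the map (x,y)→(u,v) scales areas by 2.
u-values: 4, -9, -13, 9; range = 9 − (-13) = 22.
v-values: -4, 11, -7, -9; range = 11 − (-9) = 20.
Area = (22 × 20) / 2 = 220.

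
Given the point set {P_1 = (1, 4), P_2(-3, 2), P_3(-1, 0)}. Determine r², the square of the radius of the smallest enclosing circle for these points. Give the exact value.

Side lengths²: P_1P_2² = 20, P_1P_3² = 20, P_2P_3² = 8.
Since P_1P_3² = 20 < 20 + 8 = 28, the triangle is acute, so the smallest enclosing circle is the circumcircle.
Circumcentre = (-2/3, 7/3), r² = 50/9.

50/9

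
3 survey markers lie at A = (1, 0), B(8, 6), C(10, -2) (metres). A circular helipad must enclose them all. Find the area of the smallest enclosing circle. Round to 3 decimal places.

83.449

Side lengths²: AB² = 85, AC² = 85, BC² = 68.
Since AC² = 85 < 85 + 68 = 153, the triangle is acute, so the smallest enclosing circle is the circumcircle.
Circumcentre = (6, 1.25), r² = 26.5625.
Area = π·r² = π·26.5625 ≈ 83.449.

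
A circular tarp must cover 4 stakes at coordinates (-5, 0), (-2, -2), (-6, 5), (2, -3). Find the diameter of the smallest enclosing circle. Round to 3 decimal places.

By Welzl's lemma the MEC is supported by two points (diametrically opposite) or three points (on a circumcircle).
The farthest pair is (-6, 5)–(2, -3) with squared distance 128. The circle on this segment as diameter has centre (-2, 1) and r² = 128/4 = 32.
Check (-5, 0): distance² to centre = 10 ≤ 32, so it lies inside.
All remaining points lie in this disk, and no smaller disk contains both endpoints, so this is the minimum enclosing circle.
Diameter = 2r = 2√32 ≈ 11.314.

11.314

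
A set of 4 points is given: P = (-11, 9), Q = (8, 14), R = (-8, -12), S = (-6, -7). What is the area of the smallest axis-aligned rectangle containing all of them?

x ranges over [-11, 8], width 19.
y ranges over [-12, 14], height 26.
Area = 19 × 26 = 494.

494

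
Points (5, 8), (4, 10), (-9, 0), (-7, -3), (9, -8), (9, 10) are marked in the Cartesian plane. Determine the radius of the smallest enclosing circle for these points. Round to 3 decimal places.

11.267

A smallest enclosing disk is always determined by at most three of the input points on its boundary.
The minimum enclosing circle is determined by three boundary points: (-9, 0), (9, -8), (9, 10).
Their circumcentre is (20/9, 1) with r² = 10282/81.
The farthest remaining point (-7, -3) is at distance² 8185/81 ≤ 10282/81.
r = √(10282/81) ≈ 11.267.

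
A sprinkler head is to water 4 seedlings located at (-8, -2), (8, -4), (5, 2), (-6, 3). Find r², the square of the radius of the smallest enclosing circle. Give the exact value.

The minimum enclosing circle of a finite set is fixed by two of the points (as a diameter) or three (as a circumcircle).
The minimum enclosing circle is determined by three boundary points: (-8, -2), (8, -4), (-6, 3).
Their circumcentre is (1/12, -7/3) with r² = 9425/144.
The farthest remaining point (5, 2) is at distance² 6185/144 ≤ 9425/144.

9425/144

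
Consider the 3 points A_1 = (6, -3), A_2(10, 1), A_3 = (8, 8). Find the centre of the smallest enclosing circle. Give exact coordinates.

(7, 2.5)

Side lengths²: A_1A_2² = 32, A_1A_3² = 125, A_2A_3² = 53.
Since A_1A_3² = 125 ≥ 53 + 32 = 85, the angle opposite A_1A_3 is not acute, so the smallest enclosing circle has A_1A_3 as diameter.
Centre = midpoint of A_1A_3 = (7, 2.5), r² = 125/4 = 31.25.
Centre = (7, 2.5).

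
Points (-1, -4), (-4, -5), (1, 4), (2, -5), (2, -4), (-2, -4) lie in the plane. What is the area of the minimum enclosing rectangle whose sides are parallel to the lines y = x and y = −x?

70

In coordinates u = x + y, v = x − y the rectangle is axis-aligned; the map (x,y)→(u,v) scales areas by 2.
u-values: -5, -9, 5, -3, -2, -6; range = 5 − (-9) = 14.
v-values: 3, 1, -3, 7, 6, 2; range = 7 − (-3) = 10.
Area = (14 × 10) / 2 = 70.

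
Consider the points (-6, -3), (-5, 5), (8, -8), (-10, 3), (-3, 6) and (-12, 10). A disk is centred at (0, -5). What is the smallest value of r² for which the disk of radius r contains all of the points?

369

The required radius is the distance from (0, -5) to the farthest point.
Squared distances: 40, 125, 73, 164, 130, 369.
Maximum is 369, attained at (-12, 10).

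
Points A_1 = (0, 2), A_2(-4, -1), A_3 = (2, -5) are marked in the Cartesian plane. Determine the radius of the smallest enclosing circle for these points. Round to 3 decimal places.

3.860

Side lengths²: A_1A_2² = 25, A_1A_3² = 53, A_2A_3² = 52.
Since A_1A_3² = 53 < 52 + 25 = 77, the triangle is acute, so the smallest enclosing circle is the circumcircle.
Circumcentre = (-4/17, -63/34), r² = 17225/1156.
r = √(17225/1156) ≈ 3.860.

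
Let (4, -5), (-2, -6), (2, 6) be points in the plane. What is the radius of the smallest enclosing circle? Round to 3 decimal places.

Call the three points A, B, C in the order given.
Side lengths²: AB² = 37, AC² = 125, BC² = 160.
Since BC² = 160 < 125 + 37 = 162, the triangle is acute, so the smallest enclosing circle is the circumcircle.
Circumcentre = (3/34, -1/34), r² = 23125/578.
r = √(23125/578) ≈ 6.325.

6.325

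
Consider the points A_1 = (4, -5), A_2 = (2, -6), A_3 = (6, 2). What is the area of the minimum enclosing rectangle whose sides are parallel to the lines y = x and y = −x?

In coordinates u = x + y, v = x − y the rectangle is axis-aligned; the map (x,y)→(u,v) scales areas by 2.
u-values: -1, -4, 8; range = 8 − (-4) = 12.
v-values: 9, 8, 4; range = 9 − 4 = 5.
Area = (12 × 5) / 2 = 30.

30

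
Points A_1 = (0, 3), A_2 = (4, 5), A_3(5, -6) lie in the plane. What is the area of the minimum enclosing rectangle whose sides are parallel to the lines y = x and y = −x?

70

In coordinates u = x + y, v = x − y the rectangle is axis-aligned; the map (x,y)→(u,v) scales areas by 2.
u-values: 3, 9, -1; range = 9 − (-1) = 10.
v-values: -3, -1, 11; range = 11 − (-3) = 14.
Area = (10 × 14) / 2 = 70.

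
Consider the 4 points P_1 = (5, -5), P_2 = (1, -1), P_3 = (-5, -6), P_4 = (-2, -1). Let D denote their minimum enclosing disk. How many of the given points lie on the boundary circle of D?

The minimum enclosing circle of a finite set is fixed by two of the points (as a diameter) or three (as a circumcircle).
The farthest pair is P_1–P_3 with squared distance 101. The circle on this segment as diameter has centre (0, -5.5) and r² = 101/4 = 25.25.
Check P_2: distance² to centre = 21.25 ≤ 25.25, so it lies inside.
All remaining points lie in this disk, and no smaller disk contains both endpoints, so this is the minimum enclosing circle.
The points at distance exactly r from the centre are P_1, P_3 — 2 points.

2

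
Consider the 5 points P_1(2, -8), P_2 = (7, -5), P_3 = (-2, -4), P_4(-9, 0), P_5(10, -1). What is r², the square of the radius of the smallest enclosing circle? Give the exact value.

90.5

The minimum enclosing circle of a finite set is fixed by two of the points (as a diameter) or three (as a circumcircle).
The farthest pair is P_4–P_5 with squared distance 362. The circle on this segment as diameter has centre (0.5, -0.5) and r² = 362/4 = 90.5.
Check P_1: distance² to centre = 58.5 ≤ 90.5, so it lies inside.
All remaining points lie in this disk, and no smaller disk contains both endpoints, so this is the minimum enclosing circle.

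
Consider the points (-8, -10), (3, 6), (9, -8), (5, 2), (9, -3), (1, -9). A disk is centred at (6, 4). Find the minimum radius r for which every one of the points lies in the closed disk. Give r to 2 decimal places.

19.80

The required radius is the distance from (6, 4) to the farthest point.
Squared distances: 392, 13, 153, 5, 58, 194.
Maximum is 392, attained at (-8, -10).
r = √392 ≈ 19.80.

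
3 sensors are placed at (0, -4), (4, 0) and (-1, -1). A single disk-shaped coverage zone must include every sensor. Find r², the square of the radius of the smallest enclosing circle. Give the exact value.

8.125

Call the three points A, B, C in the order given.
Side lengths²: AB² = 32, AC² = 10, BC² = 26.
Since AB² = 32 < 26 + 10 = 36, the triangle is acute, so the smallest enclosing circle is the circumcircle.
Circumcentre = (1.75, -1.75), r² = 8.125.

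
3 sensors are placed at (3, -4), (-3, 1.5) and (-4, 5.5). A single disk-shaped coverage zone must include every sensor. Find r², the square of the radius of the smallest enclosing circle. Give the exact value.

Call the three points A, B, C in the order given.
Side lengths²: AB² = 66.25, AC² = 139.25, BC² = 17.
Since AC² = 139.25 ≥ 66.25 + 17 = 83.25, the angle opposite AC is not acute, so the smallest enclosing circle has AC as diameter.
Centre = midpoint of AC = (-0.5, 0.75), r² = 139.25/4 = 34.8125.

34.8125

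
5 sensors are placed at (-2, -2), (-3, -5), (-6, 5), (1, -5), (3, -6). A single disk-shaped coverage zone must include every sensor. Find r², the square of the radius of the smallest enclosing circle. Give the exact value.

The minimum enclosing circle of a finite set is fixed by two of the points (as a diameter) or three (as a circumcircle).
The farthest pair is (-6, 5)–(3, -6) with squared distance 202. The circle on this segment as diameter has centre (-1.5, -0.5) and r² = 202/4 = 50.5.
Check (-2, -2): distance² to centre = 2.5 ≤ 50.5, so it lies inside.
All remaining points lie in this disk, and no smaller disk contains both endpoints, so this is the minimum enclosing circle.

50.5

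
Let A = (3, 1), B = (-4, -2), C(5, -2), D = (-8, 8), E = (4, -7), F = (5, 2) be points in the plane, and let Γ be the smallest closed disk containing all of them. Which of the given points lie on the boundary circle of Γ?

A smallest enclosing disk is always determined by at most three of the input points on its boundary.
The farthest pair is D–E with squared distance 369. The circle on this segment as diameter has centre (-2, 0.5) and r² = 369/4 = 92.25.
Check A: distance² to centre = 25.25 ≤ 92.25, so it lies inside.
All remaining points lie in this disk, and no smaller disk contains both endpoints, so this is the minimum enclosing circle.
The points at distance exactly r from the centre are D, E — 2 points.

D, E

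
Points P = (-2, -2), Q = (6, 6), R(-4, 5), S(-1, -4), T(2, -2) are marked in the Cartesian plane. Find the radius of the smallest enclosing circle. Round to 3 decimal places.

A smallest enclosing disk is always determined by at most three of the input points on its boundary.
The minimum enclosing circle is determined by three boundary points: Q, R, S.
Their circumcentre is (85/62, 111/62) with r² = 75245/1922.
The farthest remaining point P is at distance² 49453/1922 ≤ 75245/1922.
r = √(75245/1922) ≈ 6.257.

6.257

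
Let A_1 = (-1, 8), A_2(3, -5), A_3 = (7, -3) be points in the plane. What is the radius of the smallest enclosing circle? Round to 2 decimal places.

Side lengths²: A_1A_2² = 185, A_1A_3² = 185, A_2A_3² = 20.
Since A_1A_3² = 185 < 185 + 20 = 205, the triangle is acute, so the smallest enclosing circle is the circumcircle.
Circumcentre = (25/12, 11/6), r² = 6845/144.
r = √(6845/144) ≈ 6.89.

6.89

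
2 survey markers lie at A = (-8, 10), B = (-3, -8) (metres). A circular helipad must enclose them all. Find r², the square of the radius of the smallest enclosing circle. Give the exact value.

87.25

The smallest circle enclosing two points has them as diameter endpoints.
Centre = midpoint = (-5.5, 1); r² = |AB|²/4 = 349/4 = 87.25.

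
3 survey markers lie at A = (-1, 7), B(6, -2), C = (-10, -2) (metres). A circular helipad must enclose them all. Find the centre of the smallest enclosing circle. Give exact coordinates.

(-2, -1)

Side lengths²: AB² = 130, AC² = 162, BC² = 256.
Since BC² = 256 < 162 + 130 = 292, the triangle is acute, so the smallest enclosing circle is the circumcircle.
Circumcentre = (-2, -1), r² = 65.
Centre = (-2, -1).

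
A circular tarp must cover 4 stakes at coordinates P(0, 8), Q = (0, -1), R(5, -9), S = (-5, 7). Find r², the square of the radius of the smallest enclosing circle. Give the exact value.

89

A smallest enclosing disk is always determined by at most three of the input points on its boundary.
The farthest pair is R–S with squared distance 356. The circle on this segment as diameter has centre (0, -1) and r² = 356/4 = 89.
Check P: distance² to centre = 81 ≤ 89, so it lies inside.
All remaining points lie in this disk, and no smaller disk contains both endpoints, so this is the minimum enclosing circle.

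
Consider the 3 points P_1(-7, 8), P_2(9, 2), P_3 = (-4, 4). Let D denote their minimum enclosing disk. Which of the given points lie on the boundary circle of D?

P_1, P_2

Side lengths²: P_1P_2² = 292, P_1P_3² = 25, P_2P_3² = 173.
Since P_1P_2² = 292 ≥ 173 + 25 = 198, the angle opposite P_1P_2 is not acute, so the smallest enclosing circle has P_1P_2 as diameter.
Centre = midpoint of P_1P_2 = (1, 5), r² = 292/4 = 73.
The points at distance exactly r from the centre are P_1, P_2 — 2 points.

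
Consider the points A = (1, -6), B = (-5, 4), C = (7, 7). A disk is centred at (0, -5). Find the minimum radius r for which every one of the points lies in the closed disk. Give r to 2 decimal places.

The required radius is the distance from (0, -5) to the farthest point.
Squared distances: 2, 106, 193.
Maximum is 193, attained at C.
r = √193 ≈ 13.89.

13.89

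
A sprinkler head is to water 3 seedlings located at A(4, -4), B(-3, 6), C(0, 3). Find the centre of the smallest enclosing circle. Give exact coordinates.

(0.5, 1)

Side lengths²: AB² = 149, AC² = 65, BC² = 18.
Since AB² = 149 ≥ 65 + 18 = 83, the angle opposite AB is not acute, so the smallest enclosing circle has AB as diameter.
Centre = midpoint of AB = (0.5, 1), r² = 149/4 = 37.25.
Centre = (0.5, 1).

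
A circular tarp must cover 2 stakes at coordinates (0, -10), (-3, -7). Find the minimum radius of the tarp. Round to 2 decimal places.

2.12

The smallest circle enclosing two points has them as diameter endpoints.
Centre = midpoint = (-1.5, -8.5); r² = |(0, -10)−(-3, -7)|²/4 = 18/4 = 4.5.
r = √(4.5) ≈ 2.12.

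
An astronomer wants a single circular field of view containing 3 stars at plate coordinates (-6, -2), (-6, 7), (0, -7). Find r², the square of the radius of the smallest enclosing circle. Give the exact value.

Call the three points A, B, C in the order given.
Side lengths²: AB² = 81, AC² = 61, BC² = 232.
Since BC² = 232 ≥ 81 + 61 = 142, the angle opposite BC is not acute, so the smallest enclosing circle has BC as diameter.
Centre = midpoint of BC = (-3, 0), r² = 232/4 = 58.

58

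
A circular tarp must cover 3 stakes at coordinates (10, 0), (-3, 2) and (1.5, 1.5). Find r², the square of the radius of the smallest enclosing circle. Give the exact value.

Call the three points A, B, C in the order given.
Side lengths²: AB² = 173, AC² = 74.5, BC² = 20.5.
Since AB² = 173 ≥ 74.5 + 20.5 = 95, the angle opposite AB is not acute, so the smallest enclosing circle has AB as diameter.
Centre = midpoint of AB = (3.5, 1), r² = 173/4 = 43.25.

43.25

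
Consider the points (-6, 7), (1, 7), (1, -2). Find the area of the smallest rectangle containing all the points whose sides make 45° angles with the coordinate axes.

In coordinates u = x + y, v = x − y the rectangle is axis-aligned; the map (x,y)→(u,v) scales areas by 2.
u-values: 1, 8, -1; range = 8 − (-1) = 9.
v-values: -13, -6, 3; range = 3 − (-13) = 16.
Area = (9 × 16) / 2 = 72.

72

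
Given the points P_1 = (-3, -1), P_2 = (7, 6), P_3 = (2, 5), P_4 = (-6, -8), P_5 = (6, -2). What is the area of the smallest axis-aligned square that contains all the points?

The bounding box has width 13 and height 14.
An axis-aligned square enclosing the set must have side ≥ max(width, height).
So the minimum side is max(13, 14) = 14.
Area = 14² = 196.

196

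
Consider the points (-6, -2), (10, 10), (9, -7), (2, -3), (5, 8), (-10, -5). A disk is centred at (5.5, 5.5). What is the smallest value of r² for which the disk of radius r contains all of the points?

The required radius is the distance from (5.5, 5.5) to the farthest point.
Squared distances: 188.5, 40.5, 168.5, 84.5, 6.5, 350.5.
Maximum is 350.5, attained at (-10, -5).

350.5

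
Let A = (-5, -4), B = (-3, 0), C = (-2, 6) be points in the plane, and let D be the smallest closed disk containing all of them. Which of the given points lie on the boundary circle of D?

Side lengths²: AB² = 20, AC² = 109, BC² = 37.
Since AC² = 109 ≥ 37 + 20 = 57, the angle opposite AC is not acute, so the smallest enclosing circle has AC as diameter.
Centre = midpoint of AC = (-3.5, 1), r² = 109/4 = 27.25.
The points at distance exactly r from the centre are A, C — 2 points.

A, C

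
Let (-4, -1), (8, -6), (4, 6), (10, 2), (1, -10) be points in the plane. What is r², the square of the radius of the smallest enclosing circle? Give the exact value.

86125/1296

The minimum enclosing circle of a finite set is fixed by two of the points (as a diameter) or three (as a circumcircle).
The minimum enclosing circle is determined by three boundary points: (4, 6), (10, 2), (1, -10).
Their circumcentre is (53/18, -25/12) with r² = 86125/1296.
The farthest remaining point (-4, -1) is at distance² 64021/1296 ≤ 86125/1296.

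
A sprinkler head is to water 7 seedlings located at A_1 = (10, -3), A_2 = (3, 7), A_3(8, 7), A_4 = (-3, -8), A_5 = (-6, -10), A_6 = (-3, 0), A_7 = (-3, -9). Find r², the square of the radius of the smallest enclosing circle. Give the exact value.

The minimum enclosing circle of a finite set is fixed by two of the points (as a diameter) or three (as a circumcircle).
The farthest pair is A_3–A_5 with squared distance 485. The circle on this segment as diameter has centre (1, -1.5) and r² = 485/4 = 121.25.
Check A_1: distance² to centre = 83.25 ≤ 121.25, so it lies inside.
All remaining points lie in this disk, and no smaller disk contains both endpoints, so this is the minimum enclosing circle.

121.25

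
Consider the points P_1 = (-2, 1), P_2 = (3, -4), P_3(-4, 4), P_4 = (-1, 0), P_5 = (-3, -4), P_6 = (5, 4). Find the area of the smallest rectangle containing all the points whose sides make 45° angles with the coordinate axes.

In coordinates u = x + y, v = x − y the rectangle is axis-aligned; the map (x,y)→(u,v) scales areas by 2.
u-values: -1, -1, 0, -1, -7, 9; range = 9 − (-7) = 16.
v-values: -3, 7, -8, -1, 1, 1; range = 7 − (-8) = 15.
Area = (16 × 15) / 2 = 120.

120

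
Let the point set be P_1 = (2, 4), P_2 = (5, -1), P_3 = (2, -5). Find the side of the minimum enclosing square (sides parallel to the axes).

The bounding box has width 3 and height 9.
An axis-aligned square enclosing the set must have side ≥ max(width, height).
So the minimum side is max(3, 9) = 9.

9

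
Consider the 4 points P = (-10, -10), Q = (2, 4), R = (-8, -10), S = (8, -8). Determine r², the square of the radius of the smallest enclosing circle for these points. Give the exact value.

34850/361

By Welzl's lemma the MEC is supported by two points (diametrically opposite) or three points (on a circumcircle).
The minimum enclosing circle is determined by three boundary points: P, Q, S.
Their circumcentre is (-27/19, -99/19) with r² = 34850/361.
The farthest remaining point R is at distance² 23906/361 ≤ 34850/361.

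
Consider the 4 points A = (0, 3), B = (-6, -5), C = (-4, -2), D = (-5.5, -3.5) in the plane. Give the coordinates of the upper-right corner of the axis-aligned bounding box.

x-range [-6, 0], y-range [-5, 3].
The upper-right corner is (0, 3).

(0, 3)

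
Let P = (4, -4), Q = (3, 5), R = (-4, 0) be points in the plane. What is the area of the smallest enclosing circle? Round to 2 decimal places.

Side lengths²: PQ² = 82, PR² = 80, QR² = 74.
Since PQ² = 82 < 80 + 74 = 154, the triangle is acute, so the smallest enclosing circle is the circumcircle.
Circumcentre = (19/17, 4/17), r² = 7585/289.
Area = π·r² = π·7585/289 ≈ 82.45.

82.45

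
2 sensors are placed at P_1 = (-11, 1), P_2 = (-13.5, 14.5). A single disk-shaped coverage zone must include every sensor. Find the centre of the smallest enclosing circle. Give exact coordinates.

The smallest circle enclosing two points has them as diameter endpoints.
Centre = midpoint = (-12.25, 7.75); r² = |P_1P_2|²/4 = 188.5/4 = 47.125.
Centre = (-12.25, 7.75).

(-12.25, 7.75)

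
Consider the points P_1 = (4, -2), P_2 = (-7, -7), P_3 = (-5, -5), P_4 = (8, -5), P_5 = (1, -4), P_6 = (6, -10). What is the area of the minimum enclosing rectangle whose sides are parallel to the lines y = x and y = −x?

In coordinates u = x + y, v = x − y the rectangle is axis-aligned; the map (x,y)→(u,v) scales areas by 2.
u-values: 2, -14, -10, 3, -3, -4; range = 3 − (-14) = 17.
v-values: 6, 0, 0, 13, 5, 16; range = 16 − 0 = 16.
Area = (17 × 16) / 2 = 136.

136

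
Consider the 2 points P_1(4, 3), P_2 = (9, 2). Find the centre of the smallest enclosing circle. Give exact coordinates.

The smallest circle enclosing two points has them as diameter endpoints.
Centre = midpoint = (6.5, 2.5); r² = |P_1P_2|²/4 = 26/4 = 6.5.
Centre = (6.5, 2.5).

(6.5, 2.5)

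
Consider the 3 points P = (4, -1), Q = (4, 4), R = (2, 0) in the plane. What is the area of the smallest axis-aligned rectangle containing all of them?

10

x ranges over [2, 4], width 2.
y ranges over [-1, 4], height 5.
Area = 2 × 5 = 10.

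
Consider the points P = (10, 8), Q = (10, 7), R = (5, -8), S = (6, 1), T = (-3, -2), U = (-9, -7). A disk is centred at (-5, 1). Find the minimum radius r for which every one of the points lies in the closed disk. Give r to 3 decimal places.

The required radius is the distance from (-5, 1) to the farthest point.
Squared distances: 274, 261, 181, 121, 13, 80.
Maximum is 274, attained at P.
r = √274 ≈ 16.553.

16.553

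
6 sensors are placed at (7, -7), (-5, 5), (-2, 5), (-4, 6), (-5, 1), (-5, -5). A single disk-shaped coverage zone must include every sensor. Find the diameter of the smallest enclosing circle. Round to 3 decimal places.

17.029

The minimum enclosing circle of a finite set is fixed by two of the points (as a diameter) or three (as a circumcircle).
The farthest pair is (7, -7)–(-4, 6) with squared distance 290. The circle on this segment as diameter has centre (1.5, -0.5) and r² = 290/4 = 72.5.
Check (-5, 5): distance² to centre = 72.5 ≤ 72.5, so it lies inside.
All remaining points lie in this disk, and no smaller disk contains both endpoints, so this is the minimum enclosing circle.
Diameter = 2r = 2√(72.5) ≈ 17.029.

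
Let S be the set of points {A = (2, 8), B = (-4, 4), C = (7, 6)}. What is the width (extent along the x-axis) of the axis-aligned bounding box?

11

max x = 7, min x = -4, so width = 11.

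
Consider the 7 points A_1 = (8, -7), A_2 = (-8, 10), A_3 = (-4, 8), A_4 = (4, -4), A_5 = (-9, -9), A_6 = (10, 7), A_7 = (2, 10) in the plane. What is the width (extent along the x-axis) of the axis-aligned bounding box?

19

max x = 10, min x = -9, so width = 19.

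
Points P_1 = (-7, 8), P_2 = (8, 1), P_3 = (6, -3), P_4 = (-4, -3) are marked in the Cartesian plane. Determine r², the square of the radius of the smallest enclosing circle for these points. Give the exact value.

The minimum enclosing circle of a finite set is fixed by two of the points (as a diameter) or three (as a circumcircle).
The minimum enclosing circle is determined by three boundary points: P_1, P_2, P_3.
Their circumcentre is (-13/37, 99/37) with r² = 99325/1369.
The farthest remaining point P_4 is at distance² 62325/1369 ≤ 99325/1369.

99325/1369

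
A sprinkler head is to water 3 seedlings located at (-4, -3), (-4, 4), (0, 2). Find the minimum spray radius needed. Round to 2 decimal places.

3.58

Call the three points A, B, C in the order given.
Side lengths²: AB² = 49, AC² = 41, BC² = 20.
Since AB² = 49 < 41 + 20 = 61, the triangle is acute, so the smallest enclosing circle is the circumcircle.
Circumcentre = (-3.25, 0.5), r² = 12.8125.
r = √(12.8125) ≈ 3.58.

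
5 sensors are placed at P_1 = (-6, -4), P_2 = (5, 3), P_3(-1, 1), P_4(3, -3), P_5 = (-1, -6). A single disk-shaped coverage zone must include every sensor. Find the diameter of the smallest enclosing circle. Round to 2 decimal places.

The farthest pair is P_1–P_2 with squared distance 170. The circle on this segment as diameter has centre (-0.5, -0.5) and r² = 170/4 = 42.5.
Check P_3: distance² to centre = 2.5 ≤ 42.5, so it lies inside.
All remaining points lie in this disk, and no smaller disk contains both endpoints, so this is the minimum enclosing circle.
Diameter = 2r = 2√(42.5) ≈ 13.04.

13.04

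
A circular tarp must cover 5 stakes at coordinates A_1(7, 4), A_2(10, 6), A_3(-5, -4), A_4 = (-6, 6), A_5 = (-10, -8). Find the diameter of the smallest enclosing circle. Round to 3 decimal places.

A smallest enclosing disk is always determined by at most three of the input points on its boundary.
The farthest pair is A_2–A_5 with squared distance 596. The circle on this segment as diameter has centre (0, -1) and r² = 596/4 = 149.
Check A_1: distance² to centre = 74 ≤ 149, so it lies inside.
All remaining points lie in this disk, and no smaller disk contains both endpoints, so this is the minimum enclosing circle.
Diameter = 2r = 2√149 ≈ 24.413.

24.413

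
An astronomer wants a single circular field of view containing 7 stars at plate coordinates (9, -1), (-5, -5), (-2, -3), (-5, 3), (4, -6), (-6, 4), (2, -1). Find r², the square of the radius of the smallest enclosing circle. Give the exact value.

A smallest enclosing disk is always determined by at most three of the input points on its boundary.
The minimum enclosing circle is determined by three boundary points: (9, -1), (-5, -5), (-6, 4).
Their circumcentre is (14/13, 3/13) with r² = 10865/169.
The farthest remaining point (4, -6) is at distance² 8005/169 ≤ 10865/169.

10865/169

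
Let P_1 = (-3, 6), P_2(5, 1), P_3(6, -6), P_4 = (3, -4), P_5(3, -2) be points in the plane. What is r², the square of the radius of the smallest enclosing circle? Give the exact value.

The farthest pair is P_1–P_3 with squared distance 225. The circle on this segment as diameter has centre (1.5, 0) and r² = 225/4 = 56.25.
Check P_2: distance² to centre = 13.25 ≤ 56.25, so it lies inside.
All remaining points lie in this disk, and no smaller disk contains both endpoints, so this is the minimum enclosing circle.

56.25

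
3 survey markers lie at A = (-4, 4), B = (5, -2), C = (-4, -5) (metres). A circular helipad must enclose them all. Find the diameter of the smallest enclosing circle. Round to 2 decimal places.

Side lengths²: AB² = 117, AC² = 81, BC² = 90.
Since AB² = 117 < 90 + 81 = 171, the triangle is acute, so the smallest enclosing circle is the circumcircle.
Circumcentre = (-0.5, -0.5), r² = 32.5.
Diameter = 2r = 2√(32.5) ≈ 11.40.

11.40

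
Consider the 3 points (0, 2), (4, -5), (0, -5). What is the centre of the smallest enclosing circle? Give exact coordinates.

Call the three points A, B, C in the order given.
Side lengths²: AB² = 65, AC² = 49, BC² = 16.
Since AB² = 65 ≥ 49 + 16 = 65, the angle opposite AB is not acute, so the smallest enclosing circle has AB as diameter.
Centre = midpoint of AB = (2, -1.5), r² = 65/4 = 16.25.
Centre = (2, -1.5).

(2, -1.5)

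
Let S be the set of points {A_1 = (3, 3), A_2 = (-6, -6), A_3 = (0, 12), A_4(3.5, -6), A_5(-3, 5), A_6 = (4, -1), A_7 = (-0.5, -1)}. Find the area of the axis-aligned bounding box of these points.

x ranges over [-6, 4], width 10.
y ranges over [-6, 12], height 18.
Area = 10 × 18 = 180.

180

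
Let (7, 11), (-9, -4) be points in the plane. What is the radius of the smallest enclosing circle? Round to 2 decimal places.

10.97

The smallest circle enclosing two points has them as diameter endpoints.
Centre = midpoint = (-1, 3.5); r² = |(7, 11)−(-9, -4)|²/4 = 481/4 = 120.25.
r = √(120.25) ≈ 10.97.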